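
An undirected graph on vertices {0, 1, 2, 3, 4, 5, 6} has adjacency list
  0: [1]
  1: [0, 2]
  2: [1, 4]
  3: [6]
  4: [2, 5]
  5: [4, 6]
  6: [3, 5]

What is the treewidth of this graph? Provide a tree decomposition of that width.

Treewidth 1.
Bags: B1 = {3, 6}  B2 = {5, 6}  B3 = {4, 5}  B4 = {2, 4}  B5 = {1, 2}  B6 = {0, 1}
Tree: B1–B2, B2–B3, B3–B4, B4–B5, B5–B6

Every bag has size at most 2, so the width is 2 − 1 = 1 and tw(G) ≤ 1. Any graph with an edge has treewidth ≥ 1, and G has the edge 3–6. Combining the bounds, tw(G) = 1.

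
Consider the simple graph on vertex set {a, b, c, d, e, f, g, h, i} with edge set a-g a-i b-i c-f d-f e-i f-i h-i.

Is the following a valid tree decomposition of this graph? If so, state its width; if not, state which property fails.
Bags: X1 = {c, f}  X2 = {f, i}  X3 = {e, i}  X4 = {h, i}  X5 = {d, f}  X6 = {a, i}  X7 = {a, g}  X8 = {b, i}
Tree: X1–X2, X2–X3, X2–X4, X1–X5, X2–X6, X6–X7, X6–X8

Every vertex of G appears in some bag (union = {a, b, c, d, e, f, g, h, i}); every edge is covered by a bag; and for each vertex v the set of bags containing v is connected in the bag tree. The decomposition is therefore valid. The largest bag has 2 vertices, so the width is 1.

Yes; width 1.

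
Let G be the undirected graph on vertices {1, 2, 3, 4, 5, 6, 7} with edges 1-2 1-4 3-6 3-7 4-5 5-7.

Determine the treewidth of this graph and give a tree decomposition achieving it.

Treewidth 1.
Bags: B1 = {1, 2}  B2 = {1, 4}  B3 = {4, 5}  B4 = {5, 7}  B5 = {3, 7}  B6 = {3, 6}
Tree: B1–B2, B2–B3, B3–B4, B4–B5, B5–B6

Every bag has size at most 2, so the width is 2 − 1 = 1 and tw(G) ≤ 1. Since G has at least one edge (e.g. 2–1), it is not an edgeless graph, so tw(G) ≥ 1. Hence tw(G) = 1 exactly.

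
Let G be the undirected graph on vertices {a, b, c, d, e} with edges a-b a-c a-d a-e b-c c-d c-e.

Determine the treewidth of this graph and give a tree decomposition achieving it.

Every bag has size at most 3, so the width is 3 − 1 = 2 and tw(G) ≤ 2. Conversely, {a, c, d} is a clique of size 3, and the vertices of any clique must share a bag in every tree decomposition; so some bag has ≥ 3 vertices and tw(G) ≥ 2. Combining the bounds, tw(G) = 2.

Treewidth 2.
One such decomposition:
Bags: B1 = {a, c, e}  B2 = {a, b, c}  B3 = {a, c, d}
Tree: B1–B2, B1–B3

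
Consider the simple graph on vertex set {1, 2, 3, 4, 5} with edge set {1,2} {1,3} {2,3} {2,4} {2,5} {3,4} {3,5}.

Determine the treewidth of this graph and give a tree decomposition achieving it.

Treewidth 2.
Bags: B1 = {2, 3, 4}  B2 = {2, 3, 5}  B3 = {1, 2, 3}
Tree: B1–B2, B2–B3

Every bag has size at most 3, so the width is 3 − 1 = 2 and tw(G) ≤ 2. On the other hand G contains the 3-clique {1, 2, 3}. A clique must lie in a single bag of any decomposition, so no decomposition can have width below 2. Hence tw(G) = 2 exactly.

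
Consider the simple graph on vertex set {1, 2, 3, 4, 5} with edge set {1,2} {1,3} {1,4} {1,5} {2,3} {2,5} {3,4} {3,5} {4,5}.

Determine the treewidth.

A width-3 tree decomposition is:
Bags: B1 = {1, 3, 4, 5}  B2 = {1, 2, 3, 5}
Tree: B1–B2
Each bag holds 4 vertices, so the decomposition has width 3, which upper-bounds the treewidth. For the lower bound, the 4 vertices {1, 2, 3, 5} are pairwise adjacent, and any tree decomposition puts a clique entirely inside one bag — forcing width ≥ 3. Combining the bounds, tw(G) = 3.

3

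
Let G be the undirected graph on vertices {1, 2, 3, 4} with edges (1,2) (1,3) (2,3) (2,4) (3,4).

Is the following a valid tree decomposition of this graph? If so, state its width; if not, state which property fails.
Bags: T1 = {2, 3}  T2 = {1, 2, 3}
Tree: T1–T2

A tree decomposition must satisfy three properties: every vertex lies in some bag; for every edge, both endpoints lie together in some bag; and for every vertex, the bags containing it form a connected subtree. Here vertex 4 appears in no bag, so the decomposition is invalid.

No — vertex 4 appears in no bag.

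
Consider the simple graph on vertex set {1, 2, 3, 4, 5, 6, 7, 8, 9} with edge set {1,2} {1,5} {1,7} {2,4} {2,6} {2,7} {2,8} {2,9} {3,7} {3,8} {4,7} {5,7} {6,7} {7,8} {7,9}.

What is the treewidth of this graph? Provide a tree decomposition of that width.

The largest bag has 3 vertices, giving width 2; this decomposition certifies tw(G) ≤ 2. On the other hand G contains the 3-clique {1, 2, 7}. A clique must lie in a single bag of any decomposition, so no decomposition can have width below 2. Combining the bounds, tw(G) = 2.

Treewidth 2.
One such decomposition:
Bags: B1 = {2, 4, 7}  B2 = {2, 7, 8}  B3 = {2, 6, 7}  B4 = {3, 7, 8}  B5 = {2, 7, 9}  B6 = {1, 2, 7}  B7 = {1, 5, 7}
Tree: B1–B2, B2–B3, B2–B4, B3–B5, B3–B6, B6–B7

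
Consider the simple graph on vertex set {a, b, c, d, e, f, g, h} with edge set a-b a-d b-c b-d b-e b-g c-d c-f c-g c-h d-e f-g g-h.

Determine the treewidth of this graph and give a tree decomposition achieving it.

Treewidth 2.
One optimal decomposition is:
Bags: B1 = {c, g, h}  B2 = {b, c, g}  B3 = {b, c, d}  B4 = {b, d, e}  B5 = {c, f, g}  B6 = {a, b, d}
Tree: B1–B2, B2–B3, B3–B4, B1–B5, B3–B6

Each bag holds 3 vertices, so the decomposition has width 2, which upper-bounds the treewidth. For the lower bound, the 3 vertices {c, g, h} are pairwise adjacent, and any tree decomposition puts a clique entirely inside one bag — forcing width ≥ 2. The upper and lower bounds meet at 2, so that is the treewidth.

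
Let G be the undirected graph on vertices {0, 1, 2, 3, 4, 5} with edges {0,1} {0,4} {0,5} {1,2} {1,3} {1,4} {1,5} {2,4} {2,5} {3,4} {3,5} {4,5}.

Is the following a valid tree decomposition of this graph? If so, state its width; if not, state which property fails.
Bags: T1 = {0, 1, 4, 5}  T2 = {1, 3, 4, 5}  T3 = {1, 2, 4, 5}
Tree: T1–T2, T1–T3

Yes; width 3.

Vertex coverage: the bags together contain {0, 1, 2, 3, 4, 5}, the full vertex set. Edge coverage: each edge of G has both endpoints in at least one bag. Running intersection: for every vertex, the bags containing it form a connected subtree. All three properties hold, so this is a valid tree decomposition of width max|bag| − 1 = 3, and hence tw(G) ≤ 3.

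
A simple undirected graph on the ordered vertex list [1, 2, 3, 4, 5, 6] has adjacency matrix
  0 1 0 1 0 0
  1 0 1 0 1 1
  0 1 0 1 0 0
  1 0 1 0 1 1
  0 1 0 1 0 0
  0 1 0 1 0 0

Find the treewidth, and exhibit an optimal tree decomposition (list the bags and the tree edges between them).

The largest bag has 3 vertices, giving width 2; this decomposition certifies tw(G) ≤ 2. The edges 6–2–5–4–6 form a cycle, so G is not a tree and its treewidth is at least 2. Hence tw(G) = 2 exactly.

Treewidth 2.
One optimal decomposition is:
Bags: B1 = {2, 4, 6}  B2 = {2, 4, 5}  B3 = {2, 3, 4}  B4 = {1, 2, 4}
Tree: B1–B2, B2–B3, B3–B4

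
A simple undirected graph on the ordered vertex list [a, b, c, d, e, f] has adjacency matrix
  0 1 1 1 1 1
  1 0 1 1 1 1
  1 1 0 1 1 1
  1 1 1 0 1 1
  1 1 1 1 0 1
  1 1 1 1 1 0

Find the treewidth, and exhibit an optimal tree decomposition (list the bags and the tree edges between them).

Treewidth 5.
One optimal decomposition is:
Bags: B1 = {a, b, c, d, e, f}
Tree: (single bag)

With just one bag of size 6, the width is 6 − 1 = 5, so tw(G) ≤ 5. For the lower bound, the 6 vertices {a, b, c, d, e, f} are pairwise adjacent, and any tree decomposition puts a clique entirely inside one bag — forcing width ≥ 5. The upper and lower bounds meet at 5, so that is the treewidth.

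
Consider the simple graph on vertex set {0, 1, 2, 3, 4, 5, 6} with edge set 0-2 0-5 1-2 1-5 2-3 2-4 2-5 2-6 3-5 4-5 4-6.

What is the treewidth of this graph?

2

A width-2 tree decomposition is:
Bags: B1 = {0, 2, 5}  B2 = {2, 4, 5}  B3 = {1, 2, 5}  B4 = {2, 3, 5}  B5 = {2, 4, 6}
Tree: B1–B2, B2–B3, B1–B4, B2–B5
Every bag has size at most 3, so the width is 3 − 1 = 2 and tw(G) ≤ 2. For the lower bound, the 3 vertices {0, 2, 5} are pairwise adjacent, and any tree decomposition puts a clique entirely inside one bag — forcing width ≥ 2. The upper and lower bounds meet at 2, so that is the treewidth.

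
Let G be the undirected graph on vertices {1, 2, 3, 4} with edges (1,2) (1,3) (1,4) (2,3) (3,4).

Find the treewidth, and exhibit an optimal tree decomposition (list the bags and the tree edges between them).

Each bag holds 3 vertices, so the decomposition has width 2, which upper-bounds the treewidth. Conversely, {1, 2, 3} is a clique of size 3, and the vertices of any clique must share a bag in every tree decomposition; so some bag has ≥ 3 vertices and tw(G) ≥ 2. The upper and lower bounds meet at 2, so that is the treewidth.

Treewidth 2.
One optimal decomposition is:
Bags: B1 = {1, 2, 3}  B2 = {1, 3, 4}
Tree: B1–B2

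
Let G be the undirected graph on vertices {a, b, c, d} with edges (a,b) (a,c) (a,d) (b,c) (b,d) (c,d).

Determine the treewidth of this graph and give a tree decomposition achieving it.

A single bag containing all 4 vertices is trivially a valid decomposition of width 3. Conversely, {a, b, c, d} is a clique of size 4, and the vertices of any clique must share a bag in every tree decomposition; so some bag has ≥ 4 vertices and tw(G) ≥ 3. Hence tw(G) = 3 exactly.

Treewidth 3.
One such decomposition:
Bags: B1 = {a, b, c, d}
Tree: (single bag)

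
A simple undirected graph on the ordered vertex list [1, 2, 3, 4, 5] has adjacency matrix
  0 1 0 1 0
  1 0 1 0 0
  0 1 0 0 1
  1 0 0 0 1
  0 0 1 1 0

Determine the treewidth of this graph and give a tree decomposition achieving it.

Treewidth 2.
Bags: B1 = {2, 3, 5}  B2 = {1, 2, 5}  B3 = {1, 4, 5}
Tree: B1–B2, B2–B3

Every bag has size at most 3, so the width is 3 − 1 = 2 and tw(G) ≤ 2. The edges 5–3–2–1–4–5 form a cycle, so G is not a tree and its treewidth is at least 2. Therefore the treewidth is 2.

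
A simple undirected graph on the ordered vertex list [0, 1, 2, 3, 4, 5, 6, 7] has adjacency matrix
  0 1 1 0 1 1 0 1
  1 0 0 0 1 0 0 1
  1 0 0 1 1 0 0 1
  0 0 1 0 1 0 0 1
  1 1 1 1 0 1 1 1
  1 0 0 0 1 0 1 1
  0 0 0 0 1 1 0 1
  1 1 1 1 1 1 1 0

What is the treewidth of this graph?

3

A width-3 tree decomposition is:
Bags: B1 = {0, 1, 4, 7}  B2 = {0, 4, 5, 7}  B3 = {4, 5, 6, 7}  B4 = {0, 2, 4, 7}  B5 = {2, 3, 4, 7}
Tree: B1–B2, B2–B3, B2–B4, B4–B5
Every bag has size at most 4, so the width is 4 − 1 = 3 and tw(G) ≤ 3. On the other hand G contains the 4-clique {0, 1, 4, 7}. A clique must lie in a single bag of any decomposition, so no decomposition can have width below 3. Therefore the treewidth is 3.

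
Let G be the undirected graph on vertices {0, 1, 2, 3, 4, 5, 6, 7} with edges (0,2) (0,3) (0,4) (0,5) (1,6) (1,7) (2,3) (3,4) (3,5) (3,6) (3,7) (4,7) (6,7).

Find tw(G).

2

A width-2 tree decomposition is:
Bags: B1 = {3, 6, 7}  B2 = {3, 4, 7}  B3 = {1, 6, 7}  B4 = {0, 3, 4}  B5 = {0, 2, 3}  B6 = {0, 3, 5}
Tree: B1–B2, B1–B3, B2–B4, B4–B5, B5–B6
The largest bag has 3 vertices, giving width 2; this decomposition certifies tw(G) ≤ 2. For the lower bound, the 3 vertices {1, 6, 7} are pairwise adjacent, and any tree decomposition puts a clique entirely inside one bag — forcing width ≥ 2. Therefore the treewidth is 2.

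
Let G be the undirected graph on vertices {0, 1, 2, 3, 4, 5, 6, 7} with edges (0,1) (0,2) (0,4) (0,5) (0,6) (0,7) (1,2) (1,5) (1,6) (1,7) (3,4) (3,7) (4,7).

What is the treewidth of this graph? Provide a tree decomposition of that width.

Treewidth 2.
One such decomposition:
Bags: B1 = {0, 4, 7}  B2 = {3, 4, 7}  B3 = {0, 1, 7}  B4 = {0, 1, 2}  B5 = {0, 1, 6}  B6 = {0, 1, 5}
Tree: B1–B2, B1–B3, B3–B4, B3–B5, B4–B6

Each bag holds 3 vertices, so the decomposition has width 2, which upper-bounds the treewidth. For the lower bound, the 3 vertices {0, 1, 2} are pairwise adjacent, and any tree decomposition puts a clique entirely inside one bag — forcing width ≥ 2. The upper and lower bounds meet at 2, so that is the treewidth.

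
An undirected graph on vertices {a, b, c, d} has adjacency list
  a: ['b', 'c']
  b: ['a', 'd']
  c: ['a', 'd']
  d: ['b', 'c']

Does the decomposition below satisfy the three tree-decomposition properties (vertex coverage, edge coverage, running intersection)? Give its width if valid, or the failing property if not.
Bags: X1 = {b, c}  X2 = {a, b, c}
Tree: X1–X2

A tree decomposition must satisfy three properties: every vertex lies in some bag; for every edge, both endpoints lie together in some bag; and for every vertex, the bags containing it form a connected subtree. Here vertex d appears in no bag, so the decomposition is invalid.

No — vertex d appears in no bag.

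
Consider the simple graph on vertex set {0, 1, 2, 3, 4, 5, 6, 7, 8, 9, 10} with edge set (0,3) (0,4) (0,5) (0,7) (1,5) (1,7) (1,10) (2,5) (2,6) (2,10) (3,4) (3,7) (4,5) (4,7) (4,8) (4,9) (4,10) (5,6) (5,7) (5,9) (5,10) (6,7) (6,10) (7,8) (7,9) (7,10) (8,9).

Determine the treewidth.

A width-3 tree decomposition is:
Bags: B1 = {0, 4, 5, 7}  B2 = {4, 5, 7, 10}  B3 = {4, 5, 7, 9}  B4 = {4, 7, 8, 9}  B5 = {5, 6, 7, 10}  B6 = {2, 5, 6, 10}  B7 = {0, 3, 4, 7}  B8 = {1, 5, 7, 10}
Tree: B1–B2, B2–B3, B3–B4, B2–B5, B5–B6, B1–B7, B2–B8
Each bag holds 4 vertices, so the decomposition has width 3, which upper-bounds the treewidth. For the lower bound, the 4 vertices {2, 5, 6, 10} are pairwise adjacent, and any tree decomposition puts a clique entirely inside one bag — forcing width ≥ 3. The upper and lower bounds meet at 3, so that is the treewidth.

3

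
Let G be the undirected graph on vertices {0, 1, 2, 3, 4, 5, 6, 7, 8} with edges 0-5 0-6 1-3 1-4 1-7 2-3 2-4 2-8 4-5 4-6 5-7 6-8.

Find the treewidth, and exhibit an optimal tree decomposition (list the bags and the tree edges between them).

Every bag has size at most 4, so the width is 4 − 1 = 3 and tw(G) ≤ 3. For the lower bound: the 4 vertex sets {0,6,8}, {2}, {4}, {1,3,5,7} are disjoint, each induces a connected subgraph, and every pair is joined by at least one edge of G. Contracting each set to a single vertex therefore yields K_{4} as a minor, and since treewidth is minor-monotone, tw(G) ≥ tw(K_{4}) = 3. Combining the bounds, tw(G) = 3.

Treewidth 3.
One such decomposition:
Bags: B1 = {0, 2, 6, 8}  B2 = {0, 2, 4, 6}  B3 = {0, 2, 4, 5}  B4 = {2, 3, 4, 5}  B5 = {1, 3, 4, 5}  B6 = {1, 3, 5, 7}
Tree: B1–B2, B2–B3, B3–B4, B4–B5, B5–B6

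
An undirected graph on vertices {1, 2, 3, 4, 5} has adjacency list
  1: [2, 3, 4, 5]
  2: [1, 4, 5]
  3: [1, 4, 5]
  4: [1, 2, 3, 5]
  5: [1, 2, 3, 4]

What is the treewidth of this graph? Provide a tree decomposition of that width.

Treewidth 3.
Bags: B1 = {1, 3, 4, 5}  B2 = {1, 2, 4, 5}
Tree: B1–B2

Each bag holds 4 vertices, so the decomposition has width 3, which upper-bounds the treewidth. Conversely, {1, 2, 4, 5} is a clique of size 4, and the vertices of any clique must share a bag in every tree decomposition; so some bag has ≥ 4 vertices and tw(G) ≥ 3. Therefore the treewidth is 3.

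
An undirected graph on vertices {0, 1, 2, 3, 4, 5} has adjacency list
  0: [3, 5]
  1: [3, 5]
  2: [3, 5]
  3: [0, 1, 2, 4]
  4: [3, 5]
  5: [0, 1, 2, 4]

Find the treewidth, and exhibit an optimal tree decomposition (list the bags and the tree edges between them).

Every bag has size at most 3, so the width is 3 − 1 = 2 and tw(G) ≤ 2. For the lower bound, G contains the cycle 1–5–2–3–1, so G is not a forest; only forests have treewidth ≤ 1, hence tw(G) ≥ 2. Hence tw(G) = 2 exactly.

Treewidth 2.
Bags: B1 = {1, 3, 5}  B2 = {2, 3, 5}  B3 = {3, 4, 5}  B4 = {0, 3, 5}
Tree: B1–B2, B2–B3, B3–B4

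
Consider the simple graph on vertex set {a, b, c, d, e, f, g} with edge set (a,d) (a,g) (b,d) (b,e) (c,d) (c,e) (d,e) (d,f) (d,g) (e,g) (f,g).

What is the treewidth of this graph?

A width-2 tree decomposition is:
Bags: B1 = {a, d, g}  B2 = {d, f, g}  B3 = {d, e, g}  B4 = {c, d, e}  B5 = {b, d, e}
Tree: B1–B2, B1–B3, B3–B4, B3–B5
Each bag holds 3 vertices, so the decomposition has width 2, which upper-bounds the treewidth. Conversely, {d, e, g} is a clique of size 3, and the vertices of any clique must share a bag in every tree decomposition; so some bag has ≥ 3 vertices and tw(G) ≥ 2. Hence tw(G) = 2 exactly.

2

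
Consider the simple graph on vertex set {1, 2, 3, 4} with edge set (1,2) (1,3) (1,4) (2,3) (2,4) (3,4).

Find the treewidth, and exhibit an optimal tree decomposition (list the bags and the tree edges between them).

Treewidth 3.
Bags: B1 = {1, 2, 3, 4}
Tree: (single bag)

With just one bag of size 4, the width is 4 − 1 = 3, so tw(G) ≤ 3. Conversely, {1, 2, 3, 4} is a clique of size 4, and the vertices of any clique must share a bag in every tree decomposition; so some bag has ≥ 4 vertices and tw(G) ≥ 3. Therefore the treewidth is 3.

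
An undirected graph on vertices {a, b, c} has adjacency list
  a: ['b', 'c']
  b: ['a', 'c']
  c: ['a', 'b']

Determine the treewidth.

2

A width-2 tree decomposition is:
Bags: B1 = {a, b, c}
Tree: (single bag)
A single bag containing all 3 vertices is trivially a valid decomposition of width 2. On the other hand G contains the 3-clique {a, b, c}. A clique must lie in a single bag of any decomposition, so no decomposition can have width below 2. Hence tw(G) = 2 exactly.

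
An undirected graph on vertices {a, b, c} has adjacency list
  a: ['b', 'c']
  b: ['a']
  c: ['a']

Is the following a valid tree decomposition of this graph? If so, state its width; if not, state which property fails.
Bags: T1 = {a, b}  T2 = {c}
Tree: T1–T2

No — edge (a,c) lies in no bag.

A tree decomposition must satisfy three properties: every vertex lies in some bag; for every edge, both endpoints lie together in some bag; and for every vertex, the bags containing it form a connected subtree. Here edge (a,c) lies in no bag, so the decomposition is invalid.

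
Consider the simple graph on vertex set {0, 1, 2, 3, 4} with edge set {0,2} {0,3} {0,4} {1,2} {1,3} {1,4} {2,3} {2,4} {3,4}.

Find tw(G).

A width-3 tree decomposition is:
Bags: B1 = {1, 2, 3, 4}  B2 = {0, 2, 3, 4}
Tree: B1–B2
Each bag holds 4 vertices, so the decomposition has width 3, which upper-bounds the treewidth. For the lower bound, the 4 vertices {0, 2, 3, 4} are pairwise adjacent, and any tree decomposition puts a clique entirely inside one bag — forcing width ≥ 3. Combining the bounds, tw(G) = 3.

3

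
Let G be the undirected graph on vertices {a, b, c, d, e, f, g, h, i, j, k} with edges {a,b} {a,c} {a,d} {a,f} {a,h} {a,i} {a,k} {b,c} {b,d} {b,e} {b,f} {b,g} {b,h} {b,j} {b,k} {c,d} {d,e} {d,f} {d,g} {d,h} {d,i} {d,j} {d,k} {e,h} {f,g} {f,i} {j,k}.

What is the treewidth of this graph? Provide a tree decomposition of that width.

Every bag has size at most 4, so the width is 4 − 1 = 3 and tw(G) ≤ 3. Conversely, {b, d, f, g} is a clique of size 4, and the vertices of any clique must share a bag in every tree decomposition; so some bag has ≥ 4 vertices and tw(G) ≥ 3. The upper and lower bounds meet at 3, so that is the treewidth.

Treewidth 3.
Bags: B1 = {a, b, d, f}  B2 = {a, b, c, d}  B3 = {a, b, d, k}  B4 = {a, b, d, h}  B5 = {a, d, f, i}  B6 = {b, d, f, g}  B7 = {b, d, e, h}  B8 = {b, d, j, k}
Tree: B1–B2, B2–B3, B3–B4, B1–B5, B1–B6, B4–B7, B3–B8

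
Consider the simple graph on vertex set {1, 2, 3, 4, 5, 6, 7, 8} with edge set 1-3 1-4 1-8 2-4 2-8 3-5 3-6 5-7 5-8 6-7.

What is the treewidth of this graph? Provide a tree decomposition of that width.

Every bag has size at most 3, so the width is 3 − 1 = 2 and tw(G) ≤ 2. For the lower bound, G contains the cycle 2–4–1–8–2, so G is not a forest; only forests have treewidth ≤ 1, hence tw(G) ≥ 2. Therefore the treewidth is 2.

Treewidth 2.
One such decomposition:
Bags: B1 = {2, 4, 8}  B2 = {1, 4, 8}  B3 = {1, 5, 8}  B4 = {1, 3, 5}  B5 = {3, 5, 7}  B6 = {3, 6, 7}
Tree: B1–B2, B2–B3, B3–B4, B4–B5, B5–B6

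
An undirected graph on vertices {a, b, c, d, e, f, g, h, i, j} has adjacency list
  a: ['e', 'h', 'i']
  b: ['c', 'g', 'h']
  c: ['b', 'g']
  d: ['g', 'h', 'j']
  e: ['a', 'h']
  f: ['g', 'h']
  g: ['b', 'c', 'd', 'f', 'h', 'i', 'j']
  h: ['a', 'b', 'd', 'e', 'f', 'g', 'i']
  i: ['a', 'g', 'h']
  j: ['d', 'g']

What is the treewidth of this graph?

2

A width-2 tree decomposition is:
Bags: B1 = {b, g, h}  B2 = {g, h, i}  B3 = {d, g, h}  B4 = {b, c, g}  B5 = {f, g, h}  B6 = {a, h, i}  B7 = {a, e, h}  B8 = {d, g, j}
Tree: B1–B2, B2–B3, B1–B4, B2–B5, B2–B6, B6–B7, B3–B8
Every bag has size at most 3, so the width is 3 − 1 = 2 and tw(G) ≤ 2. Conversely, {d, g, j} is a clique of size 3, and the vertices of any clique must share a bag in every tree decomposition; so some bag has ≥ 3 vertices and tw(G) ≥ 2. Hence tw(G) = 2 exactly.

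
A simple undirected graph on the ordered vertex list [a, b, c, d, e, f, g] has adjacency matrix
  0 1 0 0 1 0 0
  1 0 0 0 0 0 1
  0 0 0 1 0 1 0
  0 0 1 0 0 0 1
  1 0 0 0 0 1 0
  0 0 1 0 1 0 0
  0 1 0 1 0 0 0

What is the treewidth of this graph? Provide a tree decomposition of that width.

Treewidth 2.
One optimal decomposition is:
Bags: B1 = {a, e, f}  B2 = {a, c, f}  B3 = {a, c, d}  B4 = {a, d, g}  B5 = {a, b, g}
Tree: B1–B2, B2–B3, B3–B4, B4–B5

Every bag has size at most 3, so the width is 3 − 1 = 2 and tw(G) ≤ 2. Since a–e–f–c–d–g–b–a is a cycle in G, G is not acyclic. Forests are exactly the graphs of treewidth ≤ 1, so tw(G) ≥ 2. Hence tw(G) = 2 exactly.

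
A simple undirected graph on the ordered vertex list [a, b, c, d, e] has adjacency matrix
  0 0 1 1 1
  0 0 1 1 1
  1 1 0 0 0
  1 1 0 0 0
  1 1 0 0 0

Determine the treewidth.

A width-2 tree decomposition is:
Bags: B1 = {a, b, c}  B2 = {a, b, e}  B3 = {a, b, d}
Tree: B1–B2, B2–B3
Every bag has size at most 3, so the width is 3 − 1 = 2 and tw(G) ≤ 2. The edges c–a–e–b–c form a cycle, so G is not a tree and its treewidth is at least 2. The upper and lower bounds meet at 2, so that is the treewidth.

2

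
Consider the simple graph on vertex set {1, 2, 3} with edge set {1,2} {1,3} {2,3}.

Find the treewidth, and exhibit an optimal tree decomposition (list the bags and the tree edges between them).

Treewidth 2.
One optimal decomposition is:
Bags: B1 = {1, 2, 3}
Tree: (single bag)

With just one bag of size 3, the width is 3 − 1 = 2, so tw(G) ≤ 2. On the other hand G contains the 3-clique {1, 2, 3}. A clique must lie in a single bag of any decomposition, so no decomposition can have width below 2. The upper and lower bounds meet at 2, so that is the treewidth.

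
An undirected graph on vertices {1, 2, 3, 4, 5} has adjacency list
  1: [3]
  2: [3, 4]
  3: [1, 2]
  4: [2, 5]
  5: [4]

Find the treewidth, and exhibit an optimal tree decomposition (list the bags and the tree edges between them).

The largest bag has 2 vertices, giving width 1; this decomposition certifies tw(G) ≤ 1. G has an edge, so its treewidth is at least 1. The upper and lower bounds meet at 1, so that is the treewidth.

Treewidth 1.
One such decomposition:
Bags: B1 = {4, 5}  B2 = {2, 4}  B3 = {2, 3}  B4 = {1, 3}
Tree: B1–B2, B2–B3, B3–B4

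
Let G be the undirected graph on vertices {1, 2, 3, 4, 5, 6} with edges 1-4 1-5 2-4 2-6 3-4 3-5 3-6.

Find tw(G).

A width-2 tree decomposition is:
Bags: B1 = {2, 3, 6}  B2 = {2, 3, 4}  B3 = {3, 4, 5}  B4 = {1, 4, 5}
Tree: B1–B2, B2–B3, B3–B4
Every bag has size at most 3, so the width is 3 − 1 = 2 and tw(G) ≤ 2. Since 6–2–4–3–6 is a cycle in G, G is not acyclic. Forests are exactly the graphs of treewidth ≤ 1, so tw(G) ≥ 2. Combining the bounds, tw(G) = 2.

2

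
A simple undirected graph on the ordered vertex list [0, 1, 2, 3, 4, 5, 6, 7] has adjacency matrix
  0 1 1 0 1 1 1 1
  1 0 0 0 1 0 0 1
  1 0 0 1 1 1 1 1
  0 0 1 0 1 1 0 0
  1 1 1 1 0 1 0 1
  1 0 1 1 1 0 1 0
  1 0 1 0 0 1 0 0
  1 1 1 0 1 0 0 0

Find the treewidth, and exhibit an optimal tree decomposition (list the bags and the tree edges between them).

Every bag has size at most 4, so the width is 4 − 1 = 3 and tw(G) ≤ 3. On the other hand G contains the 4-clique {0, 1, 4, 7}. A clique must lie in a single bag of any decomposition, so no decomposition can have width below 3. Combining the bounds, tw(G) = 3.

Treewidth 3.
Bags: B1 = {0, 2, 4, 5}  B2 = {2, 3, 4, 5}  B3 = {0, 2, 4, 7}  B4 = {0, 1, 4, 7}  B5 = {0, 2, 5, 6}
Tree: B1–B2, B1–B3, B3–B4, B1–B5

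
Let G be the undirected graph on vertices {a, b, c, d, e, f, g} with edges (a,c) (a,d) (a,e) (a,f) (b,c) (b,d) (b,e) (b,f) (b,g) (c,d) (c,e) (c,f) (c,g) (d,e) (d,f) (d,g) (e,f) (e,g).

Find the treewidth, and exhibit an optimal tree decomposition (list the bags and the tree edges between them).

Each bag holds 5 vertices, so the decomposition has width 4, which upper-bounds the treewidth. On the other hand G contains the 5-clique {b, c, d, e, g}. A clique must lie in a single bag of any decomposition, so no decomposition can have width below 4. Combining the bounds, tw(G) = 4.

Treewidth 4.
One such decomposition:
Bags: B1 = {a, c, d, e, f}  B2 = {b, c, d, e, f}  B3 = {b, c, d, e, g}
Tree: B1–B2, B2–B3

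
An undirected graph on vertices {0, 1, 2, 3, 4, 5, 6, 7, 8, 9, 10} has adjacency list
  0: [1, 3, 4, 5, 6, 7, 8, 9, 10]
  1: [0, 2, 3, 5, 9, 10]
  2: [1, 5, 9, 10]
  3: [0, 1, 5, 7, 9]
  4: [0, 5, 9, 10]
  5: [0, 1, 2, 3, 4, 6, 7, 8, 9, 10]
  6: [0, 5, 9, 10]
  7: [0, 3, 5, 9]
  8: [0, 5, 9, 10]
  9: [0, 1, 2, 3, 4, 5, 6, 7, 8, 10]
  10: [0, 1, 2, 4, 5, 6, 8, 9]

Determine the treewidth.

A width-4 tree decomposition is:
Bags: B1 = {0, 1, 5, 9, 10}  B2 = {0, 1, 3, 5, 9}  B3 = {0, 5, 8, 9, 10}  B4 = {0, 5, 6, 9, 10}  B5 = {1, 2, 5, 9, 10}  B6 = {0, 3, 5, 7, 9}  B7 = {0, 4, 5, 9, 10}
Tree: B1–B2, B1–B3, B1–B4, B1–B5, B2–B6, B3–B7
The largest bag has 5 vertices, giving width 4; this decomposition certifies tw(G) ≤ 4. For the lower bound, the 5 vertices {0, 5, 8, 9, 10} are pairwise adjacent, and any tree decomposition puts a clique entirely inside one bag — forcing width ≥ 4. Hence tw(G) = 4 exactly.

4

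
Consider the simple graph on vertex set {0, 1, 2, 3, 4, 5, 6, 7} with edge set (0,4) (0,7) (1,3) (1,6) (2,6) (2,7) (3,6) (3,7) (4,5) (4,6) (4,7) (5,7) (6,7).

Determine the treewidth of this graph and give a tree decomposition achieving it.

Treewidth 2.
One such decomposition:
Bags: B1 = {2, 6, 7}  B2 = {3, 6, 7}  B3 = {4, 6, 7}  B4 = {4, 5, 7}  B5 = {1, 3, 6}  B6 = {0, 4, 7}
Tree: B1–B2, B1–B3, B3–B4, B2–B5, B4–B6

Every bag has size at most 3, so the width is 3 − 1 = 2 and tw(G) ≤ 2. For the lower bound, the 3 vertices {1, 3, 6} are pairwise adjacent, and any tree decomposition puts a clique entirely inside one bag — forcing width ≥ 2. Combining the bounds, tw(G) = 2.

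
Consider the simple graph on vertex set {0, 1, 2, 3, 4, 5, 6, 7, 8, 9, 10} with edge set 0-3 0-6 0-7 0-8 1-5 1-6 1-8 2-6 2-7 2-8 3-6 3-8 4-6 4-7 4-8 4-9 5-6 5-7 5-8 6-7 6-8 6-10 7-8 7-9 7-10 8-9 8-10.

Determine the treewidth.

3

A width-3 tree decomposition is:
Bags: B1 = {0, 6, 7, 8}  B2 = {6, 7, 8, 10}  B3 = {5, 6, 7, 8}  B4 = {0, 3, 6, 8}  B5 = {4, 6, 7, 8}  B6 = {4, 7, 8, 9}  B7 = {1, 5, 6, 8}  B8 = {2, 6, 7, 8}
Tree: B1–B2, B2–B3, B1–B4, B1–B5, B5–B6, B3–B7, B5–B8
Each bag holds 4 vertices, so the decomposition has width 3, which upper-bounds the treewidth. For the lower bound, the 4 vertices {4, 7, 8, 9} are pairwise adjacent, and any tree decomposition puts a clique entirely inside one bag — forcing width ≥ 3. The upper and lower bounds meet at 3, so that is the treewidth.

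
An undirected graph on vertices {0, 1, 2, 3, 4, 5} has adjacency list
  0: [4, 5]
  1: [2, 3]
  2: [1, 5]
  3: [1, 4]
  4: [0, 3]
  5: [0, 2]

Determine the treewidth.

A width-2 tree decomposition is:
Bags: B1 = {0, 2, 5}  B2 = {0, 2, 4}  B3 = {2, 3, 4}  B4 = {1, 2, 3}
Tree: B1–B2, B2–B3, B3–B4
The largest bag has 3 vertices, giving width 2; this decomposition certifies tw(G) ≤ 2. The edges 2–5–0–4–3–1–2 form a cycle, so G is not a tree and its treewidth is at least 2. Hence tw(G) = 2 exactly.

2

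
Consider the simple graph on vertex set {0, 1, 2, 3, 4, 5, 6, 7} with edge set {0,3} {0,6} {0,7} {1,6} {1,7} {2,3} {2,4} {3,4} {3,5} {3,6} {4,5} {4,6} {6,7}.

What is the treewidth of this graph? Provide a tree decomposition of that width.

Every bag has size at most 3, so the width is 3 − 1 = 2 and tw(G) ≤ 2. For the lower bound, the 3 vertices {1, 6, 7} are pairwise adjacent, and any tree decomposition puts a clique entirely inside one bag — forcing width ≥ 2. Hence tw(G) = 2 exactly.

Treewidth 2.
Bags: B1 = {3, 4, 6}  B2 = {0, 3, 6}  B3 = {2, 3, 4}  B4 = {0, 6, 7}  B5 = {1, 6, 7}  B6 = {3, 4, 5}
Tree: B1–B2, B1–B3, B2–B4, B4–B5, B3–B6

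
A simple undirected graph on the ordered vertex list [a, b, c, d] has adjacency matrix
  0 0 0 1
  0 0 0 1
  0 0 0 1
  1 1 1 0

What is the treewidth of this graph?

A width-1 tree decomposition is:
Bags: B1 = {c, d}  B2 = {a, d}  B3 = {b, d}
Tree: B1–B2, B1–B3
The largest bag has 2 vertices, giving width 1; this decomposition certifies tw(G) ≤ 1. Any graph with an edge has treewidth ≥ 1, and G has the edge c–d. Hence tw(G) = 1 exactly.

1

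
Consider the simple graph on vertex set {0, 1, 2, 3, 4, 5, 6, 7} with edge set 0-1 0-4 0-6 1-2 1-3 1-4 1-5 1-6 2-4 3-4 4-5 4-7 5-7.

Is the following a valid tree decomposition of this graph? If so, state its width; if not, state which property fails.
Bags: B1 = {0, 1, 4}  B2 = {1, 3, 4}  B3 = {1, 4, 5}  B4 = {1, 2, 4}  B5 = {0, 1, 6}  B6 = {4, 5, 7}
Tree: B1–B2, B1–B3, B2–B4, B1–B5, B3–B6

Every vertex of G appears in some bag (union = {0, 1, 2, 3, 4, 5, 6, 7}); every edge is covered by a bag; and for each vertex v the set of bags containing v is connected in the bag tree. The decomposition is therefore valid. The largest bag has 3 vertices, so the width is 2.

Yes; width 2.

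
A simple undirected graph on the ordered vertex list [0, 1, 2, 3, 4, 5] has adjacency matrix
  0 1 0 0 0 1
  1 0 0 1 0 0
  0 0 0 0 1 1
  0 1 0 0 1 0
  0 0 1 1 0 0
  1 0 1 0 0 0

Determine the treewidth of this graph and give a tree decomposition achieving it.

Treewidth 2.
One optimal decomposition is:
Bags: B1 = {2, 3, 4}  B2 = {2, 3, 5}  B3 = {0, 3, 5}  B4 = {0, 1, 3}
Tree: B1–B2, B2–B3, B3–B4

Every bag has size at most 3, so the width is 3 − 1 = 2 and tw(G) ≤ 2. Since 3–4–2–5–0–1–3 is a cycle in G, G is not acyclic. Forests are exactly the graphs of treewidth ≤ 1, so tw(G) ≥ 2. The upper and lower bounds meet at 2, so that is the treewidth.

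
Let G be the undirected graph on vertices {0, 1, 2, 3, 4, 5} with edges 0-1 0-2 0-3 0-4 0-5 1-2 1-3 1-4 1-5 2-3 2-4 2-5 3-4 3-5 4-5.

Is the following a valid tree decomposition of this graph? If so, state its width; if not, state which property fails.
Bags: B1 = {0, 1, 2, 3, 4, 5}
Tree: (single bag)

Yes; width 5.

Vertex coverage: the bags together contain {0, 1, 2, 3, 4, 5}, the full vertex set. Edge coverage: each edge of G has both endpoints in at least one bag. Running intersection: for every vertex, the bags containing it form a connected subtree. All three properties hold, so this is a valid tree decomposition of width max|bag| − 1 = 5, and hence tw(G) ≤ 5.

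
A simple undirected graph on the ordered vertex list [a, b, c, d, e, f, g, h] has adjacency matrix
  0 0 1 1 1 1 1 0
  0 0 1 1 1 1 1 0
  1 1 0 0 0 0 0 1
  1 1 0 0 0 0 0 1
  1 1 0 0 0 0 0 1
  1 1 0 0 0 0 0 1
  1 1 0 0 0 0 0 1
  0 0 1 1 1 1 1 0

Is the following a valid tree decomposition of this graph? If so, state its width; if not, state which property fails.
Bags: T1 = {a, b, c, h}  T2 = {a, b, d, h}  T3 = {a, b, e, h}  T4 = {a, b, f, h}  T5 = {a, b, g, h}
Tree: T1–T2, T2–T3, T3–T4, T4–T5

Yes; width 3.

Vertex coverage: the bags together contain {a, b, c, d, e, f, g, h}, the full vertex set. Edge coverage: each edge of G has both endpoints in at least one bag. Running intersection: for every vertex, the bags containing it form a connected subtree. All three properties hold, so this is a valid tree decomposition of width max|bag| − 1 = 3, and hence tw(G) ≤ 3.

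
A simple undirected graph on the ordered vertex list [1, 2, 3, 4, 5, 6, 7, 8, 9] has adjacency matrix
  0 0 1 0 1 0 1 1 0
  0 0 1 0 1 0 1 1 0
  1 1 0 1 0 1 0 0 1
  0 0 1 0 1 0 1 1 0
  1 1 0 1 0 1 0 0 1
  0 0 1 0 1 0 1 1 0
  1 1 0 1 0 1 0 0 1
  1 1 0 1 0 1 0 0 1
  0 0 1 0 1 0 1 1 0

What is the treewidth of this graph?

4

A width-4 tree decomposition is:
Bags: B1 = {3, 5, 6, 7, 8}  B2 = {3, 5, 7, 8, 9}  B3 = {3, 4, 5, 7, 8}  B4 = {2, 3, 5, 7, 8}  B5 = {1, 3, 5, 7, 8}
Tree: B1–B2, B2–B3, B3–B4, B4–B5
Every bag has size at most 5, so the width is 5 − 1 = 4 and tw(G) ≤ 4. For the lower bound: the 5 vertex sets {6,8}, {7,9}, {3,4}, {5}, {2} are disjoint, each induces a connected subgraph, and every pair is joined by at least one edge of G. Contracting each set to a single vertex therefore yields K_{5} as a minor, and since treewidth is minor-monotone, tw(G) ≥ tw(K_{5}) = 4. Hence tw(G) = 4 exactly.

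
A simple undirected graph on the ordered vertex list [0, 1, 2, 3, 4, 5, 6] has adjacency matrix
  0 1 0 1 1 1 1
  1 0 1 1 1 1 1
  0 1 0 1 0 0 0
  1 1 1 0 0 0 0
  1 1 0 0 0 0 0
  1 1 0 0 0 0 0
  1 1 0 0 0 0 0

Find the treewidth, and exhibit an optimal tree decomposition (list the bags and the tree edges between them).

Every bag has size at most 3, so the width is 3 − 1 = 2 and tw(G) ≤ 2. For the lower bound, the 3 vertices {0, 1, 3} are pairwise adjacent, and any tree decomposition puts a clique entirely inside one bag — forcing width ≥ 2. Hence tw(G) = 2 exactly.

Treewidth 2.
One optimal decomposition is:
Bags: B1 = {0, 1, 5}  B2 = {0, 1, 3}  B3 = {0, 1, 4}  B4 = {0, 1, 6}  B5 = {1, 2, 3}
Tree: B1–B2, B2–B3, B3–B4, B2–B5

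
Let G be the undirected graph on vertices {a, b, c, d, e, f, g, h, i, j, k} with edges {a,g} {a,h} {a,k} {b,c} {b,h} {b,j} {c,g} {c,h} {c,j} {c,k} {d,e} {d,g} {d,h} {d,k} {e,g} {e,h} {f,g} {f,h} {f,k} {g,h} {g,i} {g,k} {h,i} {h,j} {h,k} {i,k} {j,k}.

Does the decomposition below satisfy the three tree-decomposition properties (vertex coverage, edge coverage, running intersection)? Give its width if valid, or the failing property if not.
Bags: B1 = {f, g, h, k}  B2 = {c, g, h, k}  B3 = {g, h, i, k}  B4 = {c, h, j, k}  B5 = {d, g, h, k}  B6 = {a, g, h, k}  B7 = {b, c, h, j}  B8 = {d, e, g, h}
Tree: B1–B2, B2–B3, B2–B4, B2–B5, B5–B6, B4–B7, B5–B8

Checking the three conditions: (i) the bags cover all of {a, b, c, d, e, f, g, h, i, j, k}; (ii) for each edge, some bag contains both endpoints; (iii) the bags containing any fixed vertex form a subtree. All hold, so the decomposition is valid with width 4 − 1 = 3.

Yes; width 3.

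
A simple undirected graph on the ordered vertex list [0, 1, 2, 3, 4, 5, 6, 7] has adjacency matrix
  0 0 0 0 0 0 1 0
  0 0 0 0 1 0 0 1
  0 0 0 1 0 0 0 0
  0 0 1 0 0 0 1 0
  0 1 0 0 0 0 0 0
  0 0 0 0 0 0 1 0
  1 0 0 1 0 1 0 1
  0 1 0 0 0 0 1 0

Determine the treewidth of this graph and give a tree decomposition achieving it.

Each bag holds 2 vertices, so the decomposition has width 1, which upper-bounds the treewidth. G has an edge, so its treewidth is at least 1. Combining the bounds, tw(G) = 1.

Treewidth 1.
Bags: B1 = {6, 7}  B2 = {1, 7}  B3 = {0, 6}  B4 = {1, 4}  B5 = {3, 6}  B6 = {2, 3}  B7 = {5, 6}
Tree: B1–B2, B1–B3, B2–B4, B3–B5, B5–B6, B5–B7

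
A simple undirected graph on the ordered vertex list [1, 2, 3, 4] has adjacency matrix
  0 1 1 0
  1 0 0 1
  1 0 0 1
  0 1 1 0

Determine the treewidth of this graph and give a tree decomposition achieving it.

The largest bag has 3 vertices, giving width 2; this decomposition certifies tw(G) ≤ 2. For the lower bound, G contains the cycle 2–4–3–1–2, so G is not a forest; only forests have treewidth ≤ 1, hence tw(G) ≥ 2. Combining the bounds, tw(G) = 2.

Treewidth 2.
One such decomposition:
Bags: B1 = {2, 3, 4}  B2 = {1, 2, 3}
Tree: B1–B2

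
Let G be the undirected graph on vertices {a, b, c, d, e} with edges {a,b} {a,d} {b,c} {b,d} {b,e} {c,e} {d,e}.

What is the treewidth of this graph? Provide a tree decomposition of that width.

Every bag has size at most 3, so the width is 3 − 1 = 2 and tw(G) ≤ 2. On the other hand G contains the 3-clique {b, d, e}. A clique must lie in a single bag of any decomposition, so no decomposition can have width below 2. The upper and lower bounds meet at 2, so that is the treewidth.

Treewidth 2.
One optimal decomposition is:
Bags: B1 = {a, b, d}  B2 = {b, d, e}  B3 = {b, c, e}
Tree: B1–B2, B2–B3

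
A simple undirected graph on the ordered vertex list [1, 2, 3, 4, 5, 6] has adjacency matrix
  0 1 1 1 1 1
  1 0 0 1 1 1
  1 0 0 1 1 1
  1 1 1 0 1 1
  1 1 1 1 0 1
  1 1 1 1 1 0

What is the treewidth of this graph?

A width-4 tree decomposition is:
Bags: B1 = {1, 3, 4, 5, 6}  B2 = {1, 2, 4, 5, 6}
Tree: B1–B2
Every bag has size at most 5, so the width is 5 − 1 = 4 and tw(G) ≤ 4. For the lower bound, the 5 vertices {1, 2, 4, 5, 6} are pairwise adjacent, and any tree decomposition puts a clique entirely inside one bag — forcing width ≥ 4. Therefore the treewidth is 4.

4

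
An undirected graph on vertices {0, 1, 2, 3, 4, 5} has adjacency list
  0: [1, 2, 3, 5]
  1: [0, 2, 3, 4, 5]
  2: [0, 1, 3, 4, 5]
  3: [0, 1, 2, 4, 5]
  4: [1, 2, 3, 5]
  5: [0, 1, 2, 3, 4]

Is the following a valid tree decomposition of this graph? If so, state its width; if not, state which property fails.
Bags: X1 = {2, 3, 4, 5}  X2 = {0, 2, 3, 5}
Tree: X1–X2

No — vertex 1 appears in no bag.

A tree decomposition must satisfy three properties: every vertex lies in some bag; for every edge, both endpoints lie together in some bag; and for every vertex, the bags containing it form a connected subtree. Here vertex 1 appears in no bag, so the decomposition is invalid.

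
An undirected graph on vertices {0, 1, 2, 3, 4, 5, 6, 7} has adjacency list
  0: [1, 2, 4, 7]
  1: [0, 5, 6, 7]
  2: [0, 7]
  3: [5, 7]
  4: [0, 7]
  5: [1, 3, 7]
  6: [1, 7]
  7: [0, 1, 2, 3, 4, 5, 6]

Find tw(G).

2

A width-2 tree decomposition is:
Bags: B1 = {0, 1, 7}  B2 = {1, 5, 7}  B3 = {0, 2, 7}  B4 = {1, 6, 7}  B5 = {3, 5, 7}  B6 = {0, 4, 7}
Tree: B1–B2, B1–B3, B2–B4, B2–B5, B1–B6
Each bag holds 3 vertices, so the decomposition has width 2, which upper-bounds the treewidth. On the other hand G contains the 3-clique {0, 1, 7}. A clique must lie in a single bag of any decomposition, so no decomposition can have width below 2. Therefore the treewidth is 2.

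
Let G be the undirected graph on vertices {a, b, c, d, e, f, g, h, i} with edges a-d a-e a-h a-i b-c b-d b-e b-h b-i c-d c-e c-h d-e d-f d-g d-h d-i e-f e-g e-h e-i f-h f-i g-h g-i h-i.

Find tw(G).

4

A width-4 tree decomposition is:
Bags: B1 = {d, e, f, h, i}  B2 = {b, d, e, h, i}  B3 = {d, e, g, h, i}  B4 = {a, d, e, h, i}  B5 = {b, c, d, e, h}
Tree: B1–B2, B1–B3, B1–B4, B2–B5
Every bag has size at most 5, so the width is 5 − 1 = 4 and tw(G) ≤ 4. For the lower bound, the 5 vertices {b, c, d, e, h} are pairwise adjacent, and any tree decomposition puts a clique entirely inside one bag — forcing width ≥ 4. The upper and lower bounds meet at 4, so that is the treewidth.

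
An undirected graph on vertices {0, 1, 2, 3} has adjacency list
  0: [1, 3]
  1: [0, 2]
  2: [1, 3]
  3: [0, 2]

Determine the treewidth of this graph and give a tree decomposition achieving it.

Treewidth 2.
Bags: B1 = {1, 2, 3}  B2 = {0, 1, 3}
Tree: B1–B2

Each bag holds 3 vertices, so the decomposition has width 2, which upper-bounds the treewidth. Since 1–2–3–0–1 is a cycle in G, G is not acyclic. Forests are exactly the graphs of treewidth ≤ 1, so tw(G) ≥ 2. The upper and lower bounds meet at 2, so that is the treewidth.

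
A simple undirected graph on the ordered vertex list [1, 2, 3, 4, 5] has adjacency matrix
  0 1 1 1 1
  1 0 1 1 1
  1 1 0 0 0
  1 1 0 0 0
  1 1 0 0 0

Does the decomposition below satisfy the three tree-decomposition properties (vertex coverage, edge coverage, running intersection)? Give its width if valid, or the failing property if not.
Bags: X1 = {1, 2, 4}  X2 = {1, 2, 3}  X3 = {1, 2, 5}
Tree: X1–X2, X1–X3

Yes; width 2.

Vertex coverage: the bags together contain {1, 2, 3, 4, 5}, the full vertex set. Edge coverage: each edge of G has both endpoints in at least one bag. Running intersection: for every vertex, the bags containing it form a connected subtree. All three properties hold, so this is a valid tree decomposition of width max|bag| − 1 = 2, and hence tw(G) ≤ 2.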